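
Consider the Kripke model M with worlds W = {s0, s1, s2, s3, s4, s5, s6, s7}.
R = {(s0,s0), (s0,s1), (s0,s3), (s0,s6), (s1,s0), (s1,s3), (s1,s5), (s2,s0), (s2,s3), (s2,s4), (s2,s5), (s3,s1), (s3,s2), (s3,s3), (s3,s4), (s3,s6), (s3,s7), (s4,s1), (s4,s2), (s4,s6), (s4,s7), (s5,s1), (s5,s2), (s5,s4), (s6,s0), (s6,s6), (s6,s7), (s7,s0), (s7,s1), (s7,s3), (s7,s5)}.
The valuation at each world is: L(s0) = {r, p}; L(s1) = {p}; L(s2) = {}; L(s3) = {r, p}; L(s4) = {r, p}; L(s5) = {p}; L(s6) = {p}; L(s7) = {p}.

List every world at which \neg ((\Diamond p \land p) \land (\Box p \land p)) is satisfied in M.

Let φ = \neg ((\Diamond p \land p) \land (\Box p \land p)). Evaluate φ at each world:
  s0 (successors {s0, s1, s3, s6}): φ is false.
  s1 (successors {s0, s3, s5}): φ is false.
  s2 (successors {s0, s3, s4, s5}): φ is true.
  s3 (successors {s1, s2, s3, s4, s6, s7}): φ is true.
  s4 (successors {s1, s2, s6, s7}): φ is true.
  s5 (successors {s1, s2, s4}): φ is true.
  s6 (successors {s0, s6, s7}): φ is false.
  s7 (successors {s0, s1, s3, s5}): φ is false.
For instance, at s7:
  At s7: (\Diamond p \land p) \land (\Box p \land p) is true, so \neg ((\Diamond p \land p) \land (\Box p \land p)) is false.
    At s7: \Diamond p \land p is true, \Box p \land p is true, so (\Diamond p \land p) \land (\Box p \land p) is true.
      At s7: \Diamond p is true, p is true, so \Diamond p \land p is true.
      At s7: \Box p is true, p is true, so \Box p \land p is true.
Satisfying worlds: {s2, s3, s4, s5}

s2, s3, s4, s5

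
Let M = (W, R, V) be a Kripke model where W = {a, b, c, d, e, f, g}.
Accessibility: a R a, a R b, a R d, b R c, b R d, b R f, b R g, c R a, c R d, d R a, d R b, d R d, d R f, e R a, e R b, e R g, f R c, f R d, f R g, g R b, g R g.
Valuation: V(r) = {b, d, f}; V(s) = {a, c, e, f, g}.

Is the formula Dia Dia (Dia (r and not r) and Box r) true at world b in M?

At b: Dia Dia (Dia (r and not r) and Box r) requires Dia (Dia (r and not r) and Box r) at some successor in {c, d, f, g}.
  At c: Dia (Dia (r and not r) and Box r) is false.
  At d: Dia (Dia (r and not r) and Box r) is false.
  At f: Dia (Dia (r and not r) and Box r) is false.
  At g: Dia (Dia (r and not r) and Box r) is false.
So Dia Dia (Dia (r and not r) and Box r) is false at b.

No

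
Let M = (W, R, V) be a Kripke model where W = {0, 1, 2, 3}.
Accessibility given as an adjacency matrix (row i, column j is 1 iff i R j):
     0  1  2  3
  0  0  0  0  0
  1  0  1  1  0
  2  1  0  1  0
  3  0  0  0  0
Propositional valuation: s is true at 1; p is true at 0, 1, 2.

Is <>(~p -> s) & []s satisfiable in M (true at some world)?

Recall that []ψ holds at a world iff ψ holds at every accessible world, and <>ψ holds iff ψ holds at some accessible world.
Let φ = <>(~p -> s) & []s. Evaluate φ at each world:
  0 (successors ∅): φ is false.
  1 (successors {1, 2}): φ is false.
  2 (successors {0, 2}): φ is false.
  3 (successors ∅): φ is false.
For instance, at 1:
  At 1: <>(~p -> s) is true, []s is false, so <>(~p -> s) & []s is false.
    At 1: <>(~p -> s) requires ~p -> s at some successor in {1, 2}.
      ~p -> s holds at 1, so <>(~p -> s) is true at 1.
    At 1: []s requires s at every successor {1, 2}.
      s fails at 2, so []s is false at 1.

No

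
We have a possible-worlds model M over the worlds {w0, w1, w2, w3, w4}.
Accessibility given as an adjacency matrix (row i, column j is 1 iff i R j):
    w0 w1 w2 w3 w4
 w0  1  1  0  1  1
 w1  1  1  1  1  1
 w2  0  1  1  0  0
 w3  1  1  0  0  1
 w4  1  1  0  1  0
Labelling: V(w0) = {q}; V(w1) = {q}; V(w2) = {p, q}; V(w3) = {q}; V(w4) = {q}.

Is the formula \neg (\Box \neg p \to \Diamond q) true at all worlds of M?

Let φ = \neg (\Box \neg p \to \Diamond q). Evaluate φ at each world:
  w0 (successors {w0, w1, w3, w4}): φ is false.
  w1 (successors {w0, w1, w2, w3, w4}): φ is false.
  w2 (successors {w1, w2}): φ is false.
  w3 (successors {w0, w1, w4}): φ is false.
  w4 (successors {w0, w1, w3}): φ is false.
Detail at w0 (counterexample):
  At w0: \Box \neg p \to \Diamond q is true, so \neg (\Box \neg p \to \Diamond q) is false.
    At w0: \Box \neg p is true, \Diamond q is true, so \Box \neg p \to \Diamond q is true.
      At w0: \Box \neg p requires \neg p at every successor {w0, w1, w3, w4}.
        At w0: \neg p is true.
        At w1: \neg p is true.
        At w3: \neg p is true.
        At w4: \neg p is true.
      So \Box \neg p is true at w0.
      At w0: \Diamond q requires q at some successor in {w0, w1, w3, w4}.
        q holds at w0, so \Diamond q is true at w0.

No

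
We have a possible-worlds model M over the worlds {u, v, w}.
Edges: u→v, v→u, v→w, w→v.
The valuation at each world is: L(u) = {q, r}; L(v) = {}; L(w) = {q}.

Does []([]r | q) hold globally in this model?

No

Recall that []ψ holds at a world iff ψ holds at every accessible world, and <>ψ holds iff ψ holds at some accessible world.
Let φ = []([]r | q). Evaluate φ at each world:
  u (successors {v}): φ is false.
  v (successors {u, w}): φ is true.
  w (successors {v}): φ is false.
Detail at u (counterexample):
  At u: []([]r | q) requires []r | q at every successor {v}.
    []r | q fails at v, so []([]r | q) is false at u.
      At v: []r is false, q is false, so []r | q is false.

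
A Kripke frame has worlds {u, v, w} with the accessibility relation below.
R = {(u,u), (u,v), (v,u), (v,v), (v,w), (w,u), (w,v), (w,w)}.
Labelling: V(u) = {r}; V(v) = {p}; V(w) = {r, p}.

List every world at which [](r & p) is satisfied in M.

none

Recall that []ψ holds at a world iff ψ holds at every accessible world, and <>ψ holds iff ψ holds at some accessible world.
Let φ = [](r & p). Evaluate φ at each world:
  u (successors {u, v}): φ is false.
  v (successors {u, v, w}): φ is false.
  w (successors {u, v, w}): φ is false.
For instance, at u:
  At u: [](r & p) requires r & p at every successor {u, v}.
    r & p fails at u, so [](r & p) is false at u.
Satisfying worlds: none.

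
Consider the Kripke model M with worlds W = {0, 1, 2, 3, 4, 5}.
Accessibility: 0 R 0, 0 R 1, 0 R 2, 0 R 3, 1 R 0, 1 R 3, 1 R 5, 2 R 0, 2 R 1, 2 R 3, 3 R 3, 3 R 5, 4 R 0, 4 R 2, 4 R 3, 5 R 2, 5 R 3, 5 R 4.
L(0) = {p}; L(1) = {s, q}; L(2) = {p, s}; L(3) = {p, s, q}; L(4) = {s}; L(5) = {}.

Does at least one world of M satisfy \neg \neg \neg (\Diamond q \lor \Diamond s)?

Let φ = \neg \neg \neg (\Diamond q \lor \Diamond s). Evaluate φ at each world:
  0 (successors {0, 1, 2, 3}): φ is false.
  1 (successors {0, 3, 5}): φ is false.
  2 (successors {0, 1, 3}): φ is false.
  3 (successors {3, 5}): φ is false.
  4 (successors {0, 2, 3}): φ is false.
  5 (successors {2, 3, 4}): φ is false.
For instance, at 0:
  At 0: \neg \neg (\Diamond q \lor \Diamond s) is true, so \neg \neg \neg (\Diamond q \lor \Diamond s) is false.
    At 0: \neg (\Diamond q \lor \Diamond s) is false, so \neg \neg (\Diamond q \lor \Diamond s) is true.
      At 0: \Diamond q \lor \Diamond s is true, so \neg (\Diamond q \lor \Diamond s) is false.

No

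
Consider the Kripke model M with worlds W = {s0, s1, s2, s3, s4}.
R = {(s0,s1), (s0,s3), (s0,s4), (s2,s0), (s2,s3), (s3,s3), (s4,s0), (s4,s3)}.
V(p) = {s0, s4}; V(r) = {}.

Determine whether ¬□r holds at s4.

At s4: □r is false, so ¬□r is true.
  At s4: □r requires r at every successor {s0, s3}.
    r fails at s0, so □r is false at s4.

Yes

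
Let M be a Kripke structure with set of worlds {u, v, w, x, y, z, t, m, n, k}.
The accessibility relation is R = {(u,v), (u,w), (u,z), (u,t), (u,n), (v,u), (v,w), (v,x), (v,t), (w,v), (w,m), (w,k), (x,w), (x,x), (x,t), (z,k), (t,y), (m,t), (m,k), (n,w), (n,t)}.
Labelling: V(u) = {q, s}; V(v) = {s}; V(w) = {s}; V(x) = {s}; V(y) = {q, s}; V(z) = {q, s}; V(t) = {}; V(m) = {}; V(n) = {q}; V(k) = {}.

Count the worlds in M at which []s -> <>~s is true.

Let φ = []s -> <>~s. Evaluate φ at each world:
  u (successors {v, w, z, t, n}): φ is true.
  v (successors {u, w, x, t}): φ is true.
  w (successors {v, m, k}): φ is true.
  x (successors {w, x, t}): φ is true.
  y (successors ∅): φ is false.
  z (successors {k}): φ is true.
  t (successors {y}): φ is false.
  m (successors {t, k}): φ is true.
  n (successors {w, t}): φ is true.
  k (successors ∅): φ is false.
For instance, at u:
  At u: []s is false, <>~s is true, so []s -> <>~s is true.
    At u: []s requires s at every successor {v, w, z, t, n}.
      s fails at t, so []s is false at u.
    At u: <>~s requires ~s at some successor in {v, w, z, t, n}.
      ~s holds at t, so <>~s is true at u.
Satisfying worlds: {u, v, w, x, z, m, n}

7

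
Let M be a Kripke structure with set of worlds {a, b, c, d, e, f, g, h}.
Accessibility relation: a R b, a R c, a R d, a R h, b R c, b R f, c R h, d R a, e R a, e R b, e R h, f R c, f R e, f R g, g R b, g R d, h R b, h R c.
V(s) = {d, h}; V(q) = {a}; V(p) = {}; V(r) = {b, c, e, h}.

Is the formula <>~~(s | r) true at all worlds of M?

No

Let φ = <>~~(s | r). Evaluate φ at each world:
  a (successors {b, c, d, h}): φ is true.
  b (successors {c, f}): φ is true.
  c (successors {h}): φ is true.
  d (successors {a}): φ is false.
  e (successors {a, b, h}): φ is true.
  f (successors {c, e, g}): φ is true.
  g (successors {b, d}): φ is true.
  h (successors {b, c}): φ is true.
Detail at d (counterexample):
  At d: <>~~(s | r) requires ~~(s | r) at some successor in {a}.
    At a: ~~(s | r) is false.
  So <>~~(s | r) is false at d.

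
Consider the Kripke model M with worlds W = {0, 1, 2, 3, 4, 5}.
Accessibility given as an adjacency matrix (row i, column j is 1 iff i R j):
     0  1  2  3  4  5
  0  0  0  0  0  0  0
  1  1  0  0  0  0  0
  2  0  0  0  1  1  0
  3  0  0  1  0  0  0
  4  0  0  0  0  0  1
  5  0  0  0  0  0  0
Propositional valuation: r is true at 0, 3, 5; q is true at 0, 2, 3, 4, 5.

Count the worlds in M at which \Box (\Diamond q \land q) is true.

Let φ = \Box (\Diamond q \land q). Evaluate φ at each world:
  0 (successors ∅): φ is true.
  1 (successors {0}): φ is false.
  2 (successors {3, 4}): φ is true.
  3 (successors {2}): φ is true.
  4 (successors {5}): φ is false.
  5 (successors ∅): φ is true.
For instance, at 3:
  At 3: \Box (\Diamond q \land q) requires \Diamond q \land q at every successor {2}.
      At 2: \Diamond q is true, q is true, so \Diamond q \land q is true.
  So \Box (\Diamond q \land q) is true at 3.
Satisfying worlds: {0, 2, 3, 5}

4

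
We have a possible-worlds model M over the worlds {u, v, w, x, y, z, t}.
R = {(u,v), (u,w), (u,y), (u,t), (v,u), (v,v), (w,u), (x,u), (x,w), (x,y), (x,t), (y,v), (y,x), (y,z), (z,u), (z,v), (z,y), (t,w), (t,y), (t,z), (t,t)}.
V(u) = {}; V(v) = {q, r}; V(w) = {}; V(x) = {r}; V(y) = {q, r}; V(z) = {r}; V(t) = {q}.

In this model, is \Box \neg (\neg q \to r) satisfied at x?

No

At x: \Box \neg (\neg q \to r) requires \neg (\neg q \to r) at every successor {u, w, y, t}.
  \neg (\neg q \to r) fails at y, so \Box \neg (\neg q \to r) is false at x.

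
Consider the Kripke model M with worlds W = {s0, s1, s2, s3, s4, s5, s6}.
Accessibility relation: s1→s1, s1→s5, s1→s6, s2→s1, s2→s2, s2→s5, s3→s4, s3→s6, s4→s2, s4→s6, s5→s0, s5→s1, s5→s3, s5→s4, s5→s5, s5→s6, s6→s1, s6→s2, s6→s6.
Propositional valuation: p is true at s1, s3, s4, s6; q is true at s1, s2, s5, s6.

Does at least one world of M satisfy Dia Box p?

Yes

Let φ = Dia Box p. Evaluate φ at each world:
  s0 (successors ∅): φ is false.
  s1 (successors {s1, s5, s6}): φ is false.
  s2 (successors {s1, s2, s5}): φ is false.
  s3 (successors {s4, s6}): φ is false.
  s4 (successors {s2, s6}): φ is false.
  s5 (successors {s0, s1, s3, s4, s5, s6}): φ is true.
  s6 (successors {s1, s2, s6}): φ is false.
Detail at s5 (witness):
  At s5: Dia Box p requires Box p at some successor in {s0, s1, s3, s4, s5, s6}.
    Box p holds at s0, so Dia Box p is true at s5.
      At s0: no accessible worlds, so Box p holds vacuously.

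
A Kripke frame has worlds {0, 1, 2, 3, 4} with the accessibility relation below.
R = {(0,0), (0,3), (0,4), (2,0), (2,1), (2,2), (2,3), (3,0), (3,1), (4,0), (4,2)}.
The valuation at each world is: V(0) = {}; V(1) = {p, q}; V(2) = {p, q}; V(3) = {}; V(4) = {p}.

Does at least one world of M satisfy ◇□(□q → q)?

Yes

Let φ = ◇□(□q → q). Evaluate φ at each world:
  0 (successors {0, 3, 4}): φ is true.
  1 (successors ∅): φ is false.
  2 (successors {0, 1, 2, 3}): φ is true.
  3 (successors {0, 1}): φ is true.
  4 (successors {0, 2}): φ is true.
Detail at 0 (witness):
  At 0: ◇□(□q → q) requires □(□q → q) at some successor in {0, 3, 4}.
    □(□q → q) holds at 0, so ◇□(□q → q) is true at 0.
      At 0: □(□q → q) requires □q → q at every successor {0, 3, 4}.
        At 0: □q → q is true.
        At 3: □q → q is true.
        At 4: □q → q is true.
      So □(□q → q) is true at 0.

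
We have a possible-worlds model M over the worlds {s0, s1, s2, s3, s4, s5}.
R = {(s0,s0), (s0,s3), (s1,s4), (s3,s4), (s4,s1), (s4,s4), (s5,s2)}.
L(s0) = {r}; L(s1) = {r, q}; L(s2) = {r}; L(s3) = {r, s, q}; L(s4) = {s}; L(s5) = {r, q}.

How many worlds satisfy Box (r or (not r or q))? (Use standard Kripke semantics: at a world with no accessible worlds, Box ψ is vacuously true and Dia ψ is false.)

Recall that Box ψ holds at a world iff ψ holds at every accessible world, and Dia ψ holds iff ψ holds at some accessible world.
Let φ = Box (r or (not r or q)). Evaluate φ at each world:
  s0 (successors {s0, s3}): φ is true.
  s1 (successors {s4}): φ is true.
  s2 (successors ∅): φ is true.
  s3 (successors {s4}): φ is true.
  s4 (successors {s1, s4}): φ is true.
  s5 (successors {s2}): φ is true.
For instance, at s5:
  At s5: Box (r or (not r or q)) requires r or (not r or q) at every successor {s2}.
    At s2: r or (not r or q) is true.
  So Box (r or (not r or q)) is true at s5.
Satisfying worlds: {s0, s1, s2, s3, s4, s5}

6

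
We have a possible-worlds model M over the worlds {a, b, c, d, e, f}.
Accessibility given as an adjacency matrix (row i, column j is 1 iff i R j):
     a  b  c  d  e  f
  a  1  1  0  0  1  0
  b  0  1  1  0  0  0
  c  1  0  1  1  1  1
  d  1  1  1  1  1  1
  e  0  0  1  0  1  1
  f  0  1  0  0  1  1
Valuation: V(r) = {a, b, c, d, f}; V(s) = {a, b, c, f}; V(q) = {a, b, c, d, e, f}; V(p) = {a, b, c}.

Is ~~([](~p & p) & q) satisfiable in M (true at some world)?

Let φ = ~~([](~p & p) & q). Evaluate φ at each world:
  a (successors {a, b, e}): φ is false.
  b (successors {b, c}): φ is false.
  c (successors {a, c, d, e, f}): φ is false.
  d (successors {a, b, c, d, e, f}): φ is false.
  e (successors {c, e, f}): φ is false.
  f (successors {b, e, f}): φ is false.
For instance, at b:
  At b: ~([](~p & p) & q) is true, so ~~([](~p & p) & q) is false.
    At b: [](~p & p) & q is false, so ~([](~p & p) & q) is true.
      At b: [](~p & p) is false, q is true, so [](~p & p) & q is false.

No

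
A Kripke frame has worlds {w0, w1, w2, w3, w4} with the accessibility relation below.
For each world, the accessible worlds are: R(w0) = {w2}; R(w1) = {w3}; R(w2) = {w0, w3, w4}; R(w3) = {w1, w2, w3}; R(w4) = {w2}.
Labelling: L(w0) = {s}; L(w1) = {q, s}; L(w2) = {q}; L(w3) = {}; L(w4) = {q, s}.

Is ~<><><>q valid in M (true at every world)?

No

Recall that <>ψ holds at a world iff ψ holds at some accessible world.
Let φ = ~<><><>q. Evaluate φ at each world:
  w0 (successors {w2}): φ is false.
  w1 (successors {w3}): φ is false.
  w2 (successors {w0, w3, w4}): φ is false.
  w3 (successors {w1, w2, w3}): φ is false.
  w4 (successors {w2}): φ is false.
Detail at w0 (counterexample):
  At w0: <><><>q is true, so ~<><><>q is false.
    At w0: <><><>q requires <><>q at some successor in {w2}.
      <><>q holds at w2, so <><><>q is true at w0.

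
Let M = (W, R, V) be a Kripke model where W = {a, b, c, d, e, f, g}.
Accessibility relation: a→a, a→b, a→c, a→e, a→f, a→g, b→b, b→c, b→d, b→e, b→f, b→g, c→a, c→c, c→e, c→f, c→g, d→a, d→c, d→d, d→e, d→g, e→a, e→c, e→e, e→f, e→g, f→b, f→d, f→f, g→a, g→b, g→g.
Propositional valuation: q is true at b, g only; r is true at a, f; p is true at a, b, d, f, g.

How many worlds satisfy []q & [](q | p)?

Let φ = []q & [](q | p). Evaluate φ at each world:
  a (successors {a, b, c, e, f, g}): φ is false.
  b (successors {b, c, d, e, f, g}): φ is false.
  c (successors {a, c, e, f, g}): φ is false.
  d (successors {a, c, d, e, g}): φ is false.
  e (successors {a, c, e, f, g}): φ is false.
  f (successors {b, d, f}): φ is false.
  g (successors {a, b, g}): φ is false.
For instance, at d:
  At d: []q is false, [](q | p) is false, so []q & [](q | p) is false.
    At d: []q requires q at every successor {a, c, d, e, g}.
      q fails at a, so []q is false at d.
    At d: [](q | p) requires q | p at every successor {a, c, d, e, g}.
      q | p fails at c, so [](q | p) is false at d.
Satisfying worlds: none.

0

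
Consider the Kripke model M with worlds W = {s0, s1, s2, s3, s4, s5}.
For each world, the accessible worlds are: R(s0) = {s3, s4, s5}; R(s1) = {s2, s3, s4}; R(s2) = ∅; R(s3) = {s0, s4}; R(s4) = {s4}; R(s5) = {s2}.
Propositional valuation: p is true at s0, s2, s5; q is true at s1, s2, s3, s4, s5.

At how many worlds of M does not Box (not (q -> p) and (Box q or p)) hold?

4

Let φ = not Box (not (q -> p) and (Box q or p)). Evaluate φ at each world:
  s0 (successors {s3, s4, s5}): φ is true.
  s1 (successors {s2, s3, s4}): φ is true.
  s2 (successors ∅): φ is false.
  s3 (successors {s0, s4}): φ is true.
  s4 (successors {s4}): φ is false.
  s5 (successors {s2}): φ is true.
For instance, at s4:
  At s4: Box (not (q -> p) and (Box q or p)) is true, so not Box (not (q -> p) and (Box q or p)) is false.
    At s4: Box (not (q -> p) and (Box q or p)) requires not (q -> p) and (Box q or p) at every successor {s4}.
      At s4: not (q -> p) and (Box q or p) is true.
    So Box (not (q -> p) and (Box q or p)) is true at s4.
Satisfying worlds: {s0, s1, s3, s5}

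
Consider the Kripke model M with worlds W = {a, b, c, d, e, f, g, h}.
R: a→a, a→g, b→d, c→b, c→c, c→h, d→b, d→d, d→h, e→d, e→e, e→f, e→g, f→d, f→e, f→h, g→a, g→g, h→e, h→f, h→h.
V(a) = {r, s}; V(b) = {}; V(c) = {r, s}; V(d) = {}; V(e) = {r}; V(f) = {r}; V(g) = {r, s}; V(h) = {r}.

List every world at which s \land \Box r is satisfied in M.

Let φ = s \land \Box r. Evaluate φ at each world:
  a (successors {a, g}): φ is true.
  b (successors {d}): φ is false.
  c (successors {b, c, h}): φ is false.
  d (successors {b, d, h}): φ is false.
  e (successors {d, e, f, g}): φ is false.
  f (successors {d, e, h}): φ is false.
  g (successors {a, g}): φ is true.
  h (successors {e, f, h}): φ is false.
For instance, at b:
  At b: s is false, \Box r is false, so s \land \Box r is false.
    At b: \Box r requires r at every successor {d}.
      r fails at d, so \Box r is false at b.
Satisfying worlds: {a, g}

a, g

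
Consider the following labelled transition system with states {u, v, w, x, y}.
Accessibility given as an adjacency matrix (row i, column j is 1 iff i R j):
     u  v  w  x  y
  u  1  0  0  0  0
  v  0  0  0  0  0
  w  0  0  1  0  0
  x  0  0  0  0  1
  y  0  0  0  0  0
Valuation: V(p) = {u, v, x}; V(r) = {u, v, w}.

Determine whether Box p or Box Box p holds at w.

At w: Box p is false, Box Box p is false, so Box p or Box Box p is false.
  At w: Box p requires p at every successor {w}.
    p fails at w, so Box p is false at w.
  At w: Box Box p requires Box p at every successor {w}.
    Box p fails at w, so Box Box p is false at w.
      At w: Box p requires p at every successor {w}.
        p fails at w, so Box p is false at w.

No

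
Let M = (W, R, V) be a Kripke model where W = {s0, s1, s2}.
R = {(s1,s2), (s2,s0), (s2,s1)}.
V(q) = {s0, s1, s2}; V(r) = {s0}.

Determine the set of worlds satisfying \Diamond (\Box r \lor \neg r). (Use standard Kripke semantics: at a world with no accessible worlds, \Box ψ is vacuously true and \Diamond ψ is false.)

s1, s2

Recall that \Box ψ holds at a world iff ψ holds at every accessible world, and \Diamond ψ holds iff ψ holds at some accessible world.
Let φ = \Diamond (\Box r \lor \neg r). Evaluate φ at each world:
  s0 (successors ∅): φ is false.
  s1 (successors {s2}): φ is true.
  s2 (successors {s0, s1}): φ is true.
For instance, at s1:
  At s1: \Diamond (\Box r \lor \neg r) requires \Box r \lor \neg r at some successor in {s2}.
    \Box r \lor \neg r holds at s2, so \Diamond (\Box r \lor \neg r) is true at s1.
      At s2: \Box r is false, \neg r is true, so \Box r \lor \neg r is true.
Satisfying worlds: {s1, s2}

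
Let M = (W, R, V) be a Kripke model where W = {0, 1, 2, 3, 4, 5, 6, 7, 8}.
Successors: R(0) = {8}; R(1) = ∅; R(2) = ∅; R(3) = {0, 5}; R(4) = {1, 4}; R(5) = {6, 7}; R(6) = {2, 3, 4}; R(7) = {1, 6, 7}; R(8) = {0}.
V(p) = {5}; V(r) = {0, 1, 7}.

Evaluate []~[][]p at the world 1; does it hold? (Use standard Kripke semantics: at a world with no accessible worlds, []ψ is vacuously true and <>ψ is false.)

Recall that []ψ holds at a world iff ψ holds at every accessible world, and <>ψ holds iff ψ holds at some accessible world.
At 1: no accessible worlds, so []~[][]p holds vacuously.

Yes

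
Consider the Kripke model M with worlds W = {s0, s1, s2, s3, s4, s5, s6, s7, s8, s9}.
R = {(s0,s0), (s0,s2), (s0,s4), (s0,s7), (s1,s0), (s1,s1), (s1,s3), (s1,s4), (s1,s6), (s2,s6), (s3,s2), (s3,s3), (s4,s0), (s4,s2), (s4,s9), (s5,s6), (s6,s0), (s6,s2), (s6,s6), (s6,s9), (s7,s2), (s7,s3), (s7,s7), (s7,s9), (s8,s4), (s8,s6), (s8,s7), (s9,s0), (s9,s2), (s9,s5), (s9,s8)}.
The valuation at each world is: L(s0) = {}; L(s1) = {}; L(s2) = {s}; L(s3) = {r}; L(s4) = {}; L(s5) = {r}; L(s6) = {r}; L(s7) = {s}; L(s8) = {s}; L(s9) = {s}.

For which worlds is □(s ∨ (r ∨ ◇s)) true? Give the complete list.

s0, s2, s3, s4, s5, s6, s7, s8, s9

Let φ = □(s ∨ (r ∨ ◇s)). Evaluate φ at each world:
  s0 (successors {s0, s2, s4, s7}): φ is true.
  s1 (successors {s0, s1, s3, s4, s6}): φ is false.
  s2 (successors {s6}): φ is true.
  s3 (successors {s2, s3}): φ is true.
  s4 (successors {s0, s2, s9}): φ is true.
  s5 (successors {s6}): φ is true.
  s6 (successors {s0, s2, s6, s9}): φ is true.
  s7 (successors {s2, s3, s7, s9}): φ is true.
  s8 (successors {s4, s6, s7}): φ is true.
  s9 (successors {s0, s2, s5, s8}): φ is true.
For instance, at s1:
  At s1: □(s ∨ (r ∨ ◇s)) requires s ∨ (r ∨ ◇s) at every successor {s0, s1, s3, s4, s6}.
    s ∨ (r ∨ ◇s) fails at s1, so □(s ∨ (r ∨ ◇s)) is false at s1.
      At s1: s is false, r ∨ ◇s is false, so s ∨ (r ∨ ◇s) is false.
Satisfying worlds: {s0, s2, s3, s4, s5, s6, s7, s8, s9}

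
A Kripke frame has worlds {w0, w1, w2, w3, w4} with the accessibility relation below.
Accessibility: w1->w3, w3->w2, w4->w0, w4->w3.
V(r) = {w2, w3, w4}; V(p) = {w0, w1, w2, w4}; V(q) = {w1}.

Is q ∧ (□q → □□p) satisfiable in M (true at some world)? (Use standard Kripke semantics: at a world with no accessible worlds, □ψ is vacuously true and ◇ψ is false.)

Let φ = q ∧ (□q → □□p). Evaluate φ at each world:
  w0 (successors ∅): φ is false.
  w1 (successors {w3}): φ is true.
  w2 (successors ∅): φ is false.
  w3 (successors {w2}): φ is false.
  w4 (successors {w0, w3}): φ is false.
Detail at w1 (witness):
  At w1: q is true, □q → □□p is true, so q ∧ (□q → □□p) is true.
    At w1: □q is false, □□p is true, so □q → □□p is true.
      At w1: □q requires q at every successor {w3}.
        q fails at w3, so □q is false at w1.
      At w1: □□p requires □p at every successor {w3}.
        At w3: □p is true.
      So □□p is true at w1.

Yes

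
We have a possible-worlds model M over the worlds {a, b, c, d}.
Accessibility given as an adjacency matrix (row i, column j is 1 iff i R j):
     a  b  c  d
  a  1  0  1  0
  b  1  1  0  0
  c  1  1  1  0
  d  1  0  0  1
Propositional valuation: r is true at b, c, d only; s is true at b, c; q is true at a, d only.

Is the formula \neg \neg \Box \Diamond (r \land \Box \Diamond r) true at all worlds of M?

Let φ = \neg \neg \Box \Diamond (r \land \Box \Diamond r). Evaluate φ at each world:
  a (successors {a, c}): φ is true.
  b (successors {a, b}): φ is true.
  c (successors {a, b, c}): φ is true.
  d (successors {a, d}): φ is true.
For instance, at b:
  At b: \neg \Box \Diamond (r \land \Box \Diamond r) is false, so \neg \neg \Box \Diamond (r \land \Box \Diamond r) is true.
    At b: \Box \Diamond (r \land \Box \Diamond r) is true, so \neg \Box \Diamond (r \land \Box \Diamond r) is false.
      At b: \Box \Diamond (r \land \Box \Diamond r) requires \Diamond (r \land \Box \Diamond r) at every successor {a, b}.
        At a: \Diamond (r \land \Box \Diamond r) is true.
        At b: \Diamond (r \land \Box \Diamond r) is true.
      So \Box \Diamond (r \land \Box \Diamond r) is true at b.

Yes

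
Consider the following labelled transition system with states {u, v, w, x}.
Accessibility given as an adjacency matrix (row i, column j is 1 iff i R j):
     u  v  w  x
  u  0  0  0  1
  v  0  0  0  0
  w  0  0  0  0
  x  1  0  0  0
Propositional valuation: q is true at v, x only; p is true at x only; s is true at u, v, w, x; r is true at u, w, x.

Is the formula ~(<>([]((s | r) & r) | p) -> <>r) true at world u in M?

At u: <>([]((s | r) & r) | p) -> <>r is true, so ~(<>([]((s | r) & r) | p) -> <>r) is false.
  At u: <>([]((s | r) & r) | p) is true, <>r is true, so <>([]((s | r) & r) | p) -> <>r is true.
    At u: <>([]((s | r) & r) | p) requires []((s | r) & r) | p at some successor in {x}.
      []((s | r) & r) | p holds at x, so <>([]((s | r) & r) | p) is true at u.
    At u: <>r requires r at some successor in {x}.
      r holds at x, so <>r is true at u.

No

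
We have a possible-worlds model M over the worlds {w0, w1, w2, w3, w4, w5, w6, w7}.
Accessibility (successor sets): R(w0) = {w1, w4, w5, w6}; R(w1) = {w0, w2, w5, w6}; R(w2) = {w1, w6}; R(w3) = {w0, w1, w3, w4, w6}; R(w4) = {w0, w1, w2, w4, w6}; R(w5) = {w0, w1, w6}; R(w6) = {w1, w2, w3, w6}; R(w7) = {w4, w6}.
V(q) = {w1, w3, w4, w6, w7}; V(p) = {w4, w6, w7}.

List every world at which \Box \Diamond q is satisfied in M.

w0, w1, w2, w3, w4, w5, w6, w7

Let φ = \Box \Diamond q. Evaluate φ at each world:
  w0 (successors {w1, w4, w5, w6}): φ is true.
  w1 (successors {w0, w2, w5, w6}): φ is true.
  w2 (successors {w1, w6}): φ is true.
  w3 (successors {w0, w1, w3, w4, w6}): φ is true.
  w4 (successors {w0, w1, w2, w4, w6}): φ is true.
  w5 (successors {w0, w1, w6}): φ is true.
  w6 (successors {w1, w2, w3, w6}): φ is true.
  w7 (successors {w4, w6}): φ is true.
For instance, at w7:
  At w7: \Box \Diamond q requires \Diamond q at every successor {w4, w6}.
      At w4: \Diamond q requires q at some successor in {w0, w1, w2, w4, w6}.
        q holds at w1, so \Diamond q is true at w4.
      At w6: \Diamond q requires q at some successor in {w1, w2, w3, w6}.
        q holds at w1, so \Diamond q is true at w6.
  So \Box \Diamond q is true at w7.
Satisfying worlds: {w0, w1, w2, w3, w4, w5, w6, w7}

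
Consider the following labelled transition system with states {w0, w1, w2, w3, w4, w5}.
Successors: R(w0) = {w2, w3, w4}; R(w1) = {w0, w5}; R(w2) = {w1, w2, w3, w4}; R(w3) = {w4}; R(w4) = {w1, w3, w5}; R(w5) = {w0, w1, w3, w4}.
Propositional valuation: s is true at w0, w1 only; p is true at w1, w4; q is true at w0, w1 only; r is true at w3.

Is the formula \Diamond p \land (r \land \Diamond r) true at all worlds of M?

No

Let φ = \Diamond p \land (r \land \Diamond r). Evaluate φ at each world:
  w0 (successors {w2, w3, w4}): φ is false.
  w1 (successors {w0, w5}): φ is false.
  w2 (successors {w1, w2, w3, w4}): φ is false.
  w3 (successors {w4}): φ is false.
  w4 (successors {w1, w3, w5}): φ is false.
  w5 (successors {w0, w1, w3, w4}): φ is false.
Detail at w0 (counterexample):
  At w0: \Diamond p is true, r \land \Diamond r is false, so \Diamond p \land (r \land \Diamond r) is false.
    At w0: \Diamond p requires p at some successor in {w2, w3, w4}.
      p holds at w4, so \Diamond p is true at w0.
    At w0: r is false, \Diamond r is true, so r \land \Diamond r is false.
      At w0: \Diamond r requires r at some successor in {w2, w3, w4}.
        r holds at w3, so \Diamond r is true at w0.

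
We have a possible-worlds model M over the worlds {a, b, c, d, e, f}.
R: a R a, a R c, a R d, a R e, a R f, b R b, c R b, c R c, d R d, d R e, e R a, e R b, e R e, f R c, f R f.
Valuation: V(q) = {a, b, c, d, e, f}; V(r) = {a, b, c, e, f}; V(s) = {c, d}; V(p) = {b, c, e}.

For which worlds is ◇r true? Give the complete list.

Recall that ◇ψ holds at a world iff ψ holds at some accessible world.
Let φ = ◇r. Evaluate φ at each world:
  a (successors {a, c, d, e, f}): φ is true.
  b (successors {b}): φ is true.
  c (successors {b, c}): φ is true.
  d (successors {d, e}): φ is true.
  e (successors {a, b, e}): φ is true.
  f (successors {c, f}): φ is true.
For instance, at f:
  At f: ◇r requires r at some successor in {c, f}.
    r holds at c, so ◇r is true at f.
Satisfying worlds: {a, b, c, d, e, f}

a, b, c, d, e, f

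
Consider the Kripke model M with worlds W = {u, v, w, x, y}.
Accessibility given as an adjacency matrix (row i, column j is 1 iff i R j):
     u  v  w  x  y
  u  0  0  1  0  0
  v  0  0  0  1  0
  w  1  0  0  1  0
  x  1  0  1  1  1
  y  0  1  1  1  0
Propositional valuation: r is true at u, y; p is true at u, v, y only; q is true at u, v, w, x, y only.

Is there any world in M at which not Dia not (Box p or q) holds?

Let φ = not Dia not (Box p or q). Evaluate φ at each world:
  u (successors {w}): φ is true.
  v (successors {x}): φ is true.
  w (successors {u, x}): φ is true.
  x (successors {u, w, x, y}): φ is true.
  y (successors {v, w, x}): φ is true.
Detail at u (witness):
  At u: Dia not (Box p or q) is false, so not Dia not (Box p or q) is true.
    At u: Dia not (Box p or q) requires not (Box p or q) at some successor in {w}.
      At w: not (Box p or q) is false.
    So Dia not (Box p or q) is false at u.

Yes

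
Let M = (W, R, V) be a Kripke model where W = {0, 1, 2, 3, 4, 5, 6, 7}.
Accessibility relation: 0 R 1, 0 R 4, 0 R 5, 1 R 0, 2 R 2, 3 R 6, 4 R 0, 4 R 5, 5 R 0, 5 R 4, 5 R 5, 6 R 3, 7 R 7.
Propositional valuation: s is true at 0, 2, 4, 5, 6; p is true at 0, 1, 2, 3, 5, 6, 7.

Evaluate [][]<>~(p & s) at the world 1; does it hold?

No

Recall that []ψ holds at a world iff ψ holds at every accessible world, and <>ψ holds iff ψ holds at some accessible world.
At 1: [][]<>~(p & s) requires []<>~(p & s) at every successor {0}.
  []<>~(p & s) fails at 0, so [][]<>~(p & s) is false at 1.
    At 0: []<>~(p & s) requires <>~(p & s) at every successor {1, 4, 5}.
      <>~(p & s) fails at 1, so []<>~(p & s) is false at 0.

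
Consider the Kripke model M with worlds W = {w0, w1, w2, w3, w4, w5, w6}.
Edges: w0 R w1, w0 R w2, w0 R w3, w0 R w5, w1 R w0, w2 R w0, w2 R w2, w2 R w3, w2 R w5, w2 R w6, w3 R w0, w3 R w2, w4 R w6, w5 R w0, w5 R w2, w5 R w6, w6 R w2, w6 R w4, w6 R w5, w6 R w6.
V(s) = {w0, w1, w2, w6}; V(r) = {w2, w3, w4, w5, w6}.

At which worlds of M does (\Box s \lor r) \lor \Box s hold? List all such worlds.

w1, w2, w3, w4, w5, w6

Let φ = (\Box s \lor r) \lor \Box s. Evaluate φ at each world:
  w0 (successors {w1, w2, w3, w5}): φ is false.
  w1 (successors {w0}): φ is true.
  w2 (successors {w0, w2, w3, w5, w6}): φ is true.
  w3 (successors {w0, w2}): φ is true.
  w4 (successors {w6}): φ is true.
  w5 (successors {w0, w2, w6}): φ is true.
  w6 (successors {w2, w4, w5, w6}): φ is true.
For instance, at w6:
  At w6: \Box s \lor r is true, \Box s is false, so (\Box s \lor r) \lor \Box s is true.
    At w6: \Box s is false, r is true, so \Box s \lor r is true.
      At w6: \Box s requires s at every successor {w2, w4, w5, w6}.
        s fails at w4, so \Box s is false at w6.
    At w6: \Box s requires s at every successor {w2, w4, w5, w6}.
      s fails at w4, so \Box s is false at w6.
Satisfying worlds: {w1, w2, w3, w4, w5, w6}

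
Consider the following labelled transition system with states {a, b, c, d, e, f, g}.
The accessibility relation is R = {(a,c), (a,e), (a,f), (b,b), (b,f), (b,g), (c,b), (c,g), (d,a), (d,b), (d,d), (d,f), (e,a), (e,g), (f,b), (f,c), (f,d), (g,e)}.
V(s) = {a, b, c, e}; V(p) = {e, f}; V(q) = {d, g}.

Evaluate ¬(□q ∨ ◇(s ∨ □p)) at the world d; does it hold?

No

At d: □q ∨ ◇(s ∨ □p) is true, so ¬(□q ∨ ◇(s ∨ □p)) is false.
  At d: □q is false, ◇(s ∨ □p) is true, so □q ∨ ◇(s ∨ □p) is true.
    At d: □q requires q at every successor {a, b, d, f}.
      q fails at a, so □q is false at d.
    At d: ◇(s ∨ □p) requires s ∨ □p at some successor in {a, b, d, f}.
      s ∨ □p holds at a, so ◇(s ∨ □p) is true at d.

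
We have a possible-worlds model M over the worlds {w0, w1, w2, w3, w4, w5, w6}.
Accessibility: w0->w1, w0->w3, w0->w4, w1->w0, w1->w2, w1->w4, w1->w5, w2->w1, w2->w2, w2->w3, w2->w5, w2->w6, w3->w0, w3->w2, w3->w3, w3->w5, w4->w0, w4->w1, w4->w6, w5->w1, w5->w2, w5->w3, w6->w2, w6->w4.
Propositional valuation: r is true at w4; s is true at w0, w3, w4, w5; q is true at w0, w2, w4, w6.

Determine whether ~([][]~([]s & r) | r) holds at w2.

No

At w2: [][]~([]s & r) | r is true, so ~([][]~([]s & r) | r) is false.
  At w2: [][]~([]s & r) is true, r is false, so [][]~([]s & r) | r is true.
    At w2: [][]~([]s & r) requires []~([]s & r) at every successor {w1, w2, w3, w5, w6}.
      At w1: []~([]s & r) is true.
      At w2: []~([]s & r) is true.
      At w3: []~([]s & r) is true.
      At w5: []~([]s & r) is true.
      At w6: []~([]s & r) is true.
    So [][]~([]s & r) is true at w2.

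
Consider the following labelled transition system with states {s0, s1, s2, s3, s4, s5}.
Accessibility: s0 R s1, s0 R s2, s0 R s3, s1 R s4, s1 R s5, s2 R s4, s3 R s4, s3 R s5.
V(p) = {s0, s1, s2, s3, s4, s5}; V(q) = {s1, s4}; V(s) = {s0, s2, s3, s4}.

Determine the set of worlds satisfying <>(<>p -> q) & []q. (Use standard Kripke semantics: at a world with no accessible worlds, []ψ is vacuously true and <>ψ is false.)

s2

Recall that []ψ holds at a world iff ψ holds at every accessible world, and <>ψ holds iff ψ holds at some accessible world.
Let φ = <>(<>p -> q) & []q. Evaluate φ at each world:
  s0 (successors {s1, s2, s3}): φ is false.
  s1 (successors {s4, s5}): φ is false.
  s2 (successors {s4}): φ is true.
  s3 (successors {s4, s5}): φ is false.
  s4 (successors ∅): φ is false.
  s5 (successors ∅): φ is false.
For instance, at s2:
  At s2: <>(<>p -> q) is true, []q is true, so <>(<>p -> q) & []q is true.
    At s2: <>(<>p -> q) requires <>p -> q at some successor in {s4}.
      <>p -> q holds at s4, so <>(<>p -> q) is true at s2.
    At s2: []q requires q at every successor {s4}.
      At s4: q is true.
    So []q is true at s2.
Satisfying worlds: {s2}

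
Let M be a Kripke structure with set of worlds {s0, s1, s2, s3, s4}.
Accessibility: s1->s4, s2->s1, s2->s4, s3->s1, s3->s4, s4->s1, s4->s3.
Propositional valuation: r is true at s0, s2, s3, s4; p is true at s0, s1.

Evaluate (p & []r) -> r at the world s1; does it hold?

At s1: p & []r is true, r is false, so (p & []r) -> r is false.
  At s1: p is true, []r is true, so p & []r is true.
    At s1: []r requires r at every successor {s4}.
      At s4: r is true.
    So []r is true at s1.

No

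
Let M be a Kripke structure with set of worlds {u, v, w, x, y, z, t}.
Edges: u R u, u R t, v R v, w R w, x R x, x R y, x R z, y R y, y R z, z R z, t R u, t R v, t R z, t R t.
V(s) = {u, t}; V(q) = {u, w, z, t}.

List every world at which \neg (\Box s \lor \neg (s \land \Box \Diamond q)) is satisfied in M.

none

Let φ = \neg (\Box s \lor \neg (s \land \Box \Diamond q)). Evaluate φ at each world:
  u (successors {u, t}): φ is false.
  v (successors {v}): φ is false.
  w (successors {w}): φ is false.
  x (successors {x, y, z}): φ is false.
  y (successors {y, z}): φ is false.
  z (successors {z}): φ is false.
  t (successors {u, v, z, t}): φ is false.
For instance, at t:
  At t: \Box s \lor \neg (s \land \Box \Diamond q) is true, so \neg (\Box s \lor \neg (s \land \Box \Diamond q)) is false.
    At t: \Box s is false, \neg (s \land \Box \Diamond q) is true, so \Box s \lor \neg (s \land \Box \Diamond q) is true.
      At t: \Box s requires s at every successor {u, v, z, t}.
        s fails at v, so \Box s is false at t.
      At t: s \land \Box \Diamond q is false, so \neg (s \land \Box \Diamond q) is true.
Satisfying worlds: none.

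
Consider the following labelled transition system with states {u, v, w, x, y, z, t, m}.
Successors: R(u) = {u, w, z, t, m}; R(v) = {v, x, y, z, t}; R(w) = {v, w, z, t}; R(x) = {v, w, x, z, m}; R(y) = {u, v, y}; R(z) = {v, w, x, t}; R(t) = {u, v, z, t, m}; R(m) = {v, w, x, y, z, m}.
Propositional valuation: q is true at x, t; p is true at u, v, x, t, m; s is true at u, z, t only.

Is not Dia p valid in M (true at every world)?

Let φ = not Dia p. Evaluate φ at each world:
  u (successors {u, w, z, t, m}): φ is false.
  v (successors {v, x, y, z, t}): φ is false.
  w (successors {v, w, z, t}): φ is false.
  x (successors {v, w, x, z, m}): φ is false.
  y (successors {u, v, y}): φ is false.
  z (successors {v, w, x, t}): φ is false.
  t (successors {u, v, z, t, m}): φ is false.
  m (successors {v, w, x, y, z, m}): φ is false.
Detail at u (counterexample):
  At u: Dia p is true, so not Dia p is false.
    At u: Dia p requires p at some successor in {u, w, z, t, m}.
      p holds at u, so Dia p is true at u.

No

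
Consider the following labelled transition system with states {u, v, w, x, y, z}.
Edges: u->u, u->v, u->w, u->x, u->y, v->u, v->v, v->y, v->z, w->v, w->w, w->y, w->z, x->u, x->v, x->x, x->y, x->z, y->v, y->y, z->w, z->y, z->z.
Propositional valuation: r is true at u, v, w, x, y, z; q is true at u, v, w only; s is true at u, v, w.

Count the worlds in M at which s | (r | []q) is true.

Let φ = s | (r | []q). Evaluate φ at each world:
  u (successors {u, v, w, x, y}): φ is true.
  v (successors {u, v, y, z}): φ is true.
  w (successors {v, w, y, z}): φ is true.
  x (successors {u, v, x, y, z}): φ is true.
  y (successors {v, y}): φ is true.
  z (successors {w, y, z}): φ is true.
For instance, at u:
  At u: s is true, r | []q is true, so s | (r | []q) is true.
    At u: r is true, []q is false, so r | []q is true.
      At u: []q requires q at every successor {u, v, w, x, y}.
        q fails at x, so []q is false at u.
Satisfying worlds: {u, v, w, x, y, z}

6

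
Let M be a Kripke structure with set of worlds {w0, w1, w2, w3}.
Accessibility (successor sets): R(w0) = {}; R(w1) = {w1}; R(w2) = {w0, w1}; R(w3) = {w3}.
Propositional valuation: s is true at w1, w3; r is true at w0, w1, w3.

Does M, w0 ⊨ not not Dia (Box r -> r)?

No

At w0: not Dia (Box r -> r) is true, so not not Dia (Box r -> r) is false.
  At w0: Dia (Box r -> r) is false, so not Dia (Box r -> r) is true.
    At w0: no accessible worlds, so Dia (Box r -> r) is false.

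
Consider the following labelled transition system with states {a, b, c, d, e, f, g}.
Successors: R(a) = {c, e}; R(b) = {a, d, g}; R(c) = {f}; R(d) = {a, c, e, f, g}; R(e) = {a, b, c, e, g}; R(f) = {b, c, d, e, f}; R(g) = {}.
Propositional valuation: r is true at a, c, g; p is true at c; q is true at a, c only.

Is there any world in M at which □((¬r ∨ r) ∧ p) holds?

Let φ = □((¬r ∨ r) ∧ p). Evaluate φ at each world:
  a (successors {c, e}): φ is false.
  b (successors {a, d, g}): φ is false.
  c (successors {f}): φ is false.
  d (successors {a, c, e, f, g}): φ is false.
  e (successors {a, b, c, e, g}): φ is false.
  f (successors {b, c, d, e, f}): φ is false.
  g (successors ∅): φ is true.
Detail at g (witness):
  At g: no accessible worlds, so □((¬r ∨ r) ∧ p) holds vacuously.

Yes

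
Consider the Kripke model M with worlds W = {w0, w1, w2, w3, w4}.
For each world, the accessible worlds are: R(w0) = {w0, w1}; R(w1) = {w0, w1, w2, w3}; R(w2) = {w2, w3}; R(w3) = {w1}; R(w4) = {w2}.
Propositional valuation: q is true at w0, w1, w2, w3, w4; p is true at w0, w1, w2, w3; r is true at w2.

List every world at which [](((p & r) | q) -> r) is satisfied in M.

Let φ = [](((p & r) | q) -> r). Evaluate φ at each world:
  w0 (successors {w0, w1}): φ is false.
  w1 (successors {w0, w1, w2, w3}): φ is false.
  w2 (successors {w2, w3}): φ is false.
  w3 (successors {w1}): φ is false.
  w4 (successors {w2}): φ is true.
For instance, at w2:
  At w2: [](((p & r) | q) -> r) requires ((p & r) | q) -> r at every successor {w2, w3}.
    ((p & r) | q) -> r fails at w3, so [](((p & r) | q) -> r) is false at w2.
Satisfying worlds: {w4}

w4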